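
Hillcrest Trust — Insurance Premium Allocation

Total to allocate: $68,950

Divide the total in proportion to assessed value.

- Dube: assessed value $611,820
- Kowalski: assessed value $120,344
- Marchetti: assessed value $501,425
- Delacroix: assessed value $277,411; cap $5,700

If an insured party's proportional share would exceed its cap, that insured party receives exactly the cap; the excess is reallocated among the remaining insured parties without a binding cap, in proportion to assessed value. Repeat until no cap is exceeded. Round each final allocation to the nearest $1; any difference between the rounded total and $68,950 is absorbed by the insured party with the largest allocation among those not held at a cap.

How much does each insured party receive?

Sum of assessed value: 1,511,000.
Pro-rata shares before constraints: Dube 27,918.59; Kowalski 5,491.54; Marchetti 22,881.04; Delacroix 12,658.83.
Capped: Delacroix ($5,700); remaining pool $63,250 reallocated over remaining assessed value 1,233,589.
Redistributed shares: Dube 31,369.94 → $31,370; Kowalski 6,170.42 → $6,170; Marchetti 25,709.64 → $25,710.

Dube: $31,370 · Kowalski: $6,170 · Marchetti: $25,710 · Delacroix: $5,700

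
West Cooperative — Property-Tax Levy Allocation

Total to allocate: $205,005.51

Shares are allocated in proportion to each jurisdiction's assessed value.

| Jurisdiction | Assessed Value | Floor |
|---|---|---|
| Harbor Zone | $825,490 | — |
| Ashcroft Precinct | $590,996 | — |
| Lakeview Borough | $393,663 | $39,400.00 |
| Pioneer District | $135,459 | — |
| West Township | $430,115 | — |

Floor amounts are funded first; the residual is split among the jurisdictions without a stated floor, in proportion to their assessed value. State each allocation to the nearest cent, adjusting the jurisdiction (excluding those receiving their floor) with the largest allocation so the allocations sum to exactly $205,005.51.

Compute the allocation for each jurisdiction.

Minimums first: Lakeview Borough $39,400.00. Remaining pool $165,605.51.
Remaining pool split over remaining assessed value 1,982,060: Harbor Zone 68,971.5208 → $68,971.52; Ashcroft Precinct 49,379.0269 → $49,379.03; Pioneer District 11,317.9000 → $11,317.90; West Township 35,937.0624 → $35,937.06.

Harbor Zone: $68,971.52 · Ashcroft Precinct: $49,379.03 · Lakeview Borough: $39,400.00 · Pioneer District: $11,317.90 · West Township: $35,937.06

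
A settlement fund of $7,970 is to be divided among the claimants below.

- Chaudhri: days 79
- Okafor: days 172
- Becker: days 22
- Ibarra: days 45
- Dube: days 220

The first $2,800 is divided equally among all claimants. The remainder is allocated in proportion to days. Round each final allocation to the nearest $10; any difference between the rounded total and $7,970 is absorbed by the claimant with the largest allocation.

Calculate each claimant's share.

Equal tier: $2,800 ÷ 5 = $560 apiece.
Remainder $5,170 by days (total 538): Chaudhri 759.16 → $760; Okafor 1,652.86 → $1,650; Becker 211.41 → $210; Ibarra 432.43 → $430; Dube 2,114.13 → $2,110.
Rounding difference +$10 on remainder applied to Dube.
Totals: Chaudhri $560 + $760 = $1,320; Okafor $560 + $1,650 = $2,210; Becker $560 + $210 = $770; Ibarra $560 + $430 = $990; Dube $560 + $2,120 = $2,680.

Chaudhri: $1,320; Okafor: $2,210; Becker: $770; Ibarra: $990; Dube: $2,680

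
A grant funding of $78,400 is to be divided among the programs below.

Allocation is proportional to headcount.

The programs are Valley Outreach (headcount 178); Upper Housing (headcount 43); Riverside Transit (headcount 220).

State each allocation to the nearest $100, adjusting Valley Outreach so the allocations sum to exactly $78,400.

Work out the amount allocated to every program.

Valley Outreach: $31,700 · Upper Housing: $7,600 · Riverside Transit: $39,100

Sum of headcount: 441.
Proportional shares: Valley Outreach 178/441 × $78,400 = 31,644.44; Upper Housing 43/441 × $78,400 = 7,644.44; Riverside Transit 220/441 × $78,400 = 39,111.11.
At nearest $100: Valley Outreach $31,600; Upper Housing $7,600; Riverside Transit $39,100. Sum = $78,300.
Difference $78,400 − $78,300 = +$100 applied to Valley Outreach: Valley Outreach becomes $31,700.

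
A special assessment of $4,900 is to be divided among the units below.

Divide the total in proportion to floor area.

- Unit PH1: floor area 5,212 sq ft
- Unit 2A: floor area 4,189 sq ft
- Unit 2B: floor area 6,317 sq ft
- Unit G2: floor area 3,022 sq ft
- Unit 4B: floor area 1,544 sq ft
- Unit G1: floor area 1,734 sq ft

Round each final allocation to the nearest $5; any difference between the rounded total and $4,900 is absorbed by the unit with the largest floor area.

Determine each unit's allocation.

Floor area total: 5,212 + 4,189 + 6,317 + 3,022 + 1,544 + 1,734 = 22,018.
Pro-rata amounts: Unit PH1 1,159.91; Unit 2A 932.24; Unit 2B 1,405.82; Unit G2 672.53; Unit 4B 343.61; Unit G1 385.89.
Rounded to nearest $5: Unit PH1 $1,160; Unit 2A $930; Unit 2B $1,405; Unit G2 $675; Unit 4B $345; Unit G1 $385. Sum = $4,900.
No rounding difference to absorb.

Unit PH1: $1,160; Unit 2A: $930; Unit 2B: $1,405; Unit G2: $675; Unit 4B: $345; Unit G1: $385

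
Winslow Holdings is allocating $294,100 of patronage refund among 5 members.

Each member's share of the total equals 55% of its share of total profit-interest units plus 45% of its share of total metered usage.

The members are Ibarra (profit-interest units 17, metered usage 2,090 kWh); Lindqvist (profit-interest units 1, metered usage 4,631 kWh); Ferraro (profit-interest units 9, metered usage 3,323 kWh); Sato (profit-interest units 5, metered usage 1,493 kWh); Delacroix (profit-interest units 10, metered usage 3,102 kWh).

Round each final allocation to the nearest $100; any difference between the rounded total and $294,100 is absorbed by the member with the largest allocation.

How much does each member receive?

Ibarra: $84,300 · Lindqvist: $45,700 · Ferraro: $64,700 · Sato: $32,800 · Delacroix: $66,600

Totals — profit-interest units 42, metered usage 14,639.
Composite weights (55% profit-interest units + 45% metered usage): Ibarra 0.2869; Lindqvist 0.1555; Ferraro 0.2200; Sato 0.1114; Delacroix 0.2263.
Raw shares: Ibarra 84,367.07; Lindqvist 45,718.22; Ferraro 64,703.62; Sato 32,754.13; Delacroix 66,556.96.
After rounding ($100): Ibarra $84,400; Lindqvist $45,700; Ferraro $64,700; Sato $32,800; Delacroix $66,600. Sum = $294,200.
Difference $294,100 − $294,200 = −$100 applied to largest allocation (Ibarra): Ibarra becomes $84,300.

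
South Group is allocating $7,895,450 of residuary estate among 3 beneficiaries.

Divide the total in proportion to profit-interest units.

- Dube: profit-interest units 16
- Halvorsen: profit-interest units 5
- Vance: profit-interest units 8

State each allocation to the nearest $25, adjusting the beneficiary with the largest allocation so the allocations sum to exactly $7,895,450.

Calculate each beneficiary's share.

Combined profit-interest units = 29.
Proportional shares: Dube 16/29 × $7,895,450 = 4,356,110.34; Halvorsen 5/29 × $7,895,450 = 1,361,284.48; Vance 8/29 × $7,895,450 = 2,178,055.17.
At nearest $25: Dube $4,356,100; Halvorsen $1,361,275; Vance $2,178,050. Sum = $7,895,425.
Difference $7,895,450 − $7,895,425 = +$25 applied to largest allocation (Dube): Dube becomes $4,356,125.

Dube: $4,356,125; Halvorsen: $1,361,275; Vance: $2,178,050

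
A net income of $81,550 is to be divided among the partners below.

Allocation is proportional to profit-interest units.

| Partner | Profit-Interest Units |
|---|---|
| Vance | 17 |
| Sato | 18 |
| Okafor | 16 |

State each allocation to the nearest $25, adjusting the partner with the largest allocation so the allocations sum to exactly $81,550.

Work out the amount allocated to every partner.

Vance: $27,175 · Sato: $28,800 · Okafor: $25,575

Sum of profit-interest units: 51.
Proportional shares: Vance 17/51 × $81,550 = 27,183.33; Sato 18/51 × $81,550 = 28,782.35; Okafor 16/51 × $81,550 = 25,584.31.
After rounding ($25): Vance $27,175; Sato $28,775; Okafor $25,575. Sum = $81,525.
Difference $81,550 − $81,525 = +$25 applied to largest allocation (Sato): Sato becomes $28,800.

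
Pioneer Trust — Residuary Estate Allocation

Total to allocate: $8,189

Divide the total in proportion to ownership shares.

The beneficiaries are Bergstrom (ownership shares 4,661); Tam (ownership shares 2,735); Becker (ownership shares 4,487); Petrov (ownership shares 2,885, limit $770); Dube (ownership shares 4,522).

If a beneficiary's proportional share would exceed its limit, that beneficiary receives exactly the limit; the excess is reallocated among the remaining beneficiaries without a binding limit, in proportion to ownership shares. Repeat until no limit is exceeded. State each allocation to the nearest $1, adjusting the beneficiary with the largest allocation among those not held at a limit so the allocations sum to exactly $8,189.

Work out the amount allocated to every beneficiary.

Ownership shares total: 19,290.
Pro-rata shares before constraints: Bergstrom 1,978.69; Tam 1,161.06; Becker 1,904.82; Petrov 1,224.74; Dube 1,919.68.
Capped: Petrov ($770); residual $7,419 reallocated over remaining ownership shares 16,405.
Redistributed shares: Bergstrom 2,107.89 → $2,108; Tam 1,236.88 → $1,237; Becker 2,029.20 → $2,029; Dube 2,045.03 → $2,045.

Bergstrom: $2,108 · Tam: $1,237 · Becker: $2,029 · Petrov: $770 · Dube: $2,045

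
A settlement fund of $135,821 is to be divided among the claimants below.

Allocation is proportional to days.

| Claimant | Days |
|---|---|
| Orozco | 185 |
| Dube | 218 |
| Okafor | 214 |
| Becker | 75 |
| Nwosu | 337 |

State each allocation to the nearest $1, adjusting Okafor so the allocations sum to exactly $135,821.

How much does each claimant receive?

Orozco: $24,419; Dube: $28,775; Okafor: $28,246; Becker: $9,899; Nwosu: $44,482

Combined days = 1,029.
Pro-rata amounts: Orozco 185/1,029 × $135,821 = 24,418.74; Dube 218/1,029 × $135,821 = 28,774.52; Okafor 214/1,029 × $135,821 = 28,246.54; Becker 75/1,029 × $135,821 = 9,899.49; Nwosu 337/1,029 × $135,821 = 44,481.71.
After rounding ($1): Orozco $24,419; Dube $28,775; Okafor $28,247; Becker $9,899; Nwosu $44,482. Sum = $135,822.
Difference $135,821 − $135,822 = −$1 applied to Okafor: Okafor becomes $28,246.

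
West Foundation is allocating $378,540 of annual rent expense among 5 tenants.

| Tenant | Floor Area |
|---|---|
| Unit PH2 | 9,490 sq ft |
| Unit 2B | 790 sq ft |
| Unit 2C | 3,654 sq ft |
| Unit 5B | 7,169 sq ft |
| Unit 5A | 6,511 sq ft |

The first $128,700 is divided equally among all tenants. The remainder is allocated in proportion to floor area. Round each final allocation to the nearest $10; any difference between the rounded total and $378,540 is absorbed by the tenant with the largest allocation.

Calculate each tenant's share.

First tranche $128,700 split equally: $25,740 each.
Remainder $249,840 by floor area (total 27,614): Unit PH2 85,861.58 → $85,860; Unit 2B 7,147.59 → $7,150; Unit 2C 33,059.87 → $33,060; Unit 5B 64,862.13 → $64,860; Unit 5A 58,908.82 → $58,910.
Totals: Unit PH2 $25,740 + $85,860 = $111,600; Unit 2B $25,740 + $7,150 = $32,890; Unit 2C $25,740 + $33,060 = $58,800; Unit 5B $25,740 + $64,860 = $90,600; Unit 5A $25,740 + $58,910 = $84,650.

Unit PH2: $111,600 · Unit 2B: $32,890 · Unit 2C: $58,800 · Unit 5B: $90,600 · Unit 5A: $84,650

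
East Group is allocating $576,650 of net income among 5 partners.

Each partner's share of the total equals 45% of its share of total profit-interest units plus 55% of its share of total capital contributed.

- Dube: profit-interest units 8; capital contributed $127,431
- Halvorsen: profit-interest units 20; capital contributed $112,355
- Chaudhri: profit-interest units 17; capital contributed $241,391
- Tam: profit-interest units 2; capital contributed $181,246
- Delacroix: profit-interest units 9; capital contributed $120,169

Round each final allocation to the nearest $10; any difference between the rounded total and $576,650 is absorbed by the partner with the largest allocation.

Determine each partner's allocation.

Totals — profit-interest units 56, capital contributed 782,592.
Combined weights (45% profit-interest units + 55% capital contributed): Dube 0.1538; Halvorsen 0.2397; Chaudhri 0.3063; Tam 0.1434; Delacroix 0.1568.
Unrounded shares: Dube 88,713.74; Halvorsen 138,209.49; Chaudhri 176,601.94; Tam 82,720.33; Delacroix 90,404.50.
At nearest $10: Dube $88,710; Halvorsen $138,210; Chaudhri $176,600; Tam $82,720; Delacroix $90,400. Sum = $576,640.
Difference $576,650 − $576,640 = +$10 applied to largest allocation (Chaudhri): Chaudhri becomes $176,610.

Dube: $88,710 · Halvorsen: $138,210 · Chaudhri: $176,610 · Tam: $82,720 · Delacroix: $90,400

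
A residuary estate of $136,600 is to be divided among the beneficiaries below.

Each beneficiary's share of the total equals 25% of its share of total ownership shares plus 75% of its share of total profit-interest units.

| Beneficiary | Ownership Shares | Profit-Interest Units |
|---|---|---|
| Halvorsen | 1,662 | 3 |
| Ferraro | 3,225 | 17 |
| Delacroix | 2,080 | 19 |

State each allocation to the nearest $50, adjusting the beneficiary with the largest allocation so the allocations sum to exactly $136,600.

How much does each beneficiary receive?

Halvorsen: $16,050; Ferraro: $60,450; Delacroix: $60,100

Totals — ownership shares 6,967, profit-interest units 39.
Blended shares (25% ownership shares + 75% profit-interest units): Halvorsen 0.1173; Ferraro 0.4426; Delacroix 0.4400.
Pro-rata amounts: Halvorsen 16,027.36; Ferraro 60,465.61; Delacroix 60,107.03.
At nearest $50: Halvorsen $16,050; Ferraro $60,450; Delacroix $60,100. Sum = $136,600.
No rounding difference to absorb.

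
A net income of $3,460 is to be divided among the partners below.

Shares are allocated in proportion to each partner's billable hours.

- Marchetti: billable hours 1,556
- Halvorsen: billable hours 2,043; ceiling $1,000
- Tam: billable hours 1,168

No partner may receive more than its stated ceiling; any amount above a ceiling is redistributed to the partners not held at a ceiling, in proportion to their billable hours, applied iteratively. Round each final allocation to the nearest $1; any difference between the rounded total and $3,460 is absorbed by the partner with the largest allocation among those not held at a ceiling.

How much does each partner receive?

Marchetti: $1,405 · Halvorsen: $1,000 · Tam: $1,055

Billable hours total: 4,767.
Unconstrained shares: Marchetti 1,129.38; Halvorsen 1,482.86; Tam 847.76.
Cap binds for Halvorsen ($1,000); residual $2,460 reallocated over remaining billable hours 2,724.
Remaining shares: Marchetti 1,405.20 → $1,405; Tam 1,054.80 → $1,055.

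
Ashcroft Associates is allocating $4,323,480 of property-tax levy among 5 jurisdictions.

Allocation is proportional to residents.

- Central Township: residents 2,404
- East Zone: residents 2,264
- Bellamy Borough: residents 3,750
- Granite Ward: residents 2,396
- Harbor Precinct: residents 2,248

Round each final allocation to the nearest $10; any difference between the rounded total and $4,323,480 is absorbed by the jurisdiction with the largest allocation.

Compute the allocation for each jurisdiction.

Sum of residents: 13,062.
Pro-rata amounts: Central Township 2,404/13,062 × $4,323,480 = 795,716.27; East Zone 2,264/13,062 × $4,323,480 = 749,376.72; Bellamy Borough 3,750/13,062 × $4,323,480 = 1,241,237.94; Granite Ward 2,396/13,062 × $4,323,480 = 793,068.30; Harbor Precinct 2,248/13,062 × $4,323,480 = 744,080.77.
At nearest $10: Central Township $795,720; East Zone $749,380; Bellamy Borough $1,241,240; Granite Ward $793,070; Harbor Precinct $744,080. Sum = $4,323,490.
Difference $4,323,480 − $4,323,490 = −$10 applied to largest allocation (Bellamy Borough): Bellamy Borough becomes $1,241,230.

Central Township: $795,720; East Zone: $749,380; Bellamy Borough: $1,241,230; Granite Ward: $793,070; Harbor Precinct: $744,080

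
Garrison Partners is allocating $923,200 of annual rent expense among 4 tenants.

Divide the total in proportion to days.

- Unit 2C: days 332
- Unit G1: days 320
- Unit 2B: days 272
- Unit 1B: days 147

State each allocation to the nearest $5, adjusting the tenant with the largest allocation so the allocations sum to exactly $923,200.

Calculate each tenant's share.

Unit 2C: $286,180 | Unit G1: $275,840 | Unit 2B: $234,465 | Unit 1B: $126,715

Days total: 1,071.
Proportional shares: Unit 2C 332/1,071 × $923,200 = 286,183.38; Unit G1 320/1,071 × $923,200 = 275,839.40; Unit 2B 272/1,071 × $923,200 = 234,463.49; Unit 1B 147/1,071 × $923,200 = 126,713.73.
After rounding ($5): Unit 2C $286,185; Unit G1 $275,840; Unit 2B $234,465; Unit 1B $126,715. Sum = $923,205.
Difference $923,200 − $923,205 = −$5 applied to largest allocation (Unit 2C): Unit 2C becomes $286,180.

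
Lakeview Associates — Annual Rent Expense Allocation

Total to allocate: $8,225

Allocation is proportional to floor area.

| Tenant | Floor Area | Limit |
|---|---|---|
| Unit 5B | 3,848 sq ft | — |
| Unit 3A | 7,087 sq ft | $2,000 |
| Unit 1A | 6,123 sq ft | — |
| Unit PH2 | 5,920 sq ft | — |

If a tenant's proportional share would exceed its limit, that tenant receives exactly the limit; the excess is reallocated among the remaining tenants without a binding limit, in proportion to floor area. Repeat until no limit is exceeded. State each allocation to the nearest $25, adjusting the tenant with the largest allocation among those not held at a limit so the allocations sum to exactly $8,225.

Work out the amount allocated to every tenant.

Unit 5B: $1,500 · Unit 3A: $2,000 · Unit 1A: $2,400 · Unit PH2: $2,325

Combined floor area = 22,978.
Pro-rata shares before constraints: Unit 5B 1,377.40; Unit 3A 2,536.80; Unit 1A 2,191.73; Unit PH2 2,119.07.
Held at cap: Unit 3A ($2,000); remaining pool $6,225 reallocated over remaining floor area 15,891.
Remaining shares: Unit 5B 1,507.38 → $1,500; Unit 1A 2,398.57 → $2,400; Unit PH2 2,319.05 → $2,325.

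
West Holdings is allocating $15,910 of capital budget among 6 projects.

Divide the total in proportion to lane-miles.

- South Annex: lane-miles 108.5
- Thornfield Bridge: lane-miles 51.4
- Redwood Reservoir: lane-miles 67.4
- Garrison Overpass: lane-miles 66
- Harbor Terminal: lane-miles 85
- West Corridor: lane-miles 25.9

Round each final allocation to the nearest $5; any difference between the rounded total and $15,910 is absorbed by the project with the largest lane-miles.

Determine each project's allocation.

South Annex: $4,265; Thornfield Bridge: $2,025; Redwood Reservoir: $2,655; Garrison Overpass: $2,600; Harbor Terminal: $3,345; West Corridor: $1,020

Total lane-miles = 404.2.
Pro-rata amounts: South Annex 108.5/404.2 × $15,910 = 4,270.74; Thornfield Bridge 51.4/404.2 × $15,910 = 2,023.19; Redwood Reservoir 67.4/404.2 × $15,910 = 2,652.98; Garrison Overpass 66/404.2 × $15,910 = 2,597.87; Harbor Terminal 85/404.2 × $15,910 = 3,345.74; West Corridor 25.9/404.2 × $15,910 = 1,019.47.
At nearest $5: South Annex $4,270; Thornfield Bridge $2,025; Redwood Reservoir $2,655; Garrison Overpass $2,600; Harbor Terminal $3,345; West Corridor $1,020. Sum = $15,915.
Difference $15,910 − $15,915 = −$5 applied to largest lane-miles (South Annex): South Annex becomes $4,265.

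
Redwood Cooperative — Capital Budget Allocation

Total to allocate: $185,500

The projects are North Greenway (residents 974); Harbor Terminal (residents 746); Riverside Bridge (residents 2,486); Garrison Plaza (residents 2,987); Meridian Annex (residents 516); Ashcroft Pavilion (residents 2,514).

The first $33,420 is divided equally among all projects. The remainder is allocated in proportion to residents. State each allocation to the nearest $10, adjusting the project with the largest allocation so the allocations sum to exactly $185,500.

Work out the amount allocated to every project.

North Greenway: $20,060 | Harbor Terminal: $16,670 | Riverside Bridge: $42,550 | Garrison Plaza: $50,000 | Meridian Annex: $13,250 | Ashcroft Pavilion: $42,970

First tranche $33,420 split equally: $5,570 each.
Remainder $152,080 by residents (total 10,223): North Greenway 14,489.48 → $14,490; Harbor Terminal 11,097.69 → $11,100; Riverside Bridge 36,982.38 → $36,980; Garrison Plaza 44,435.39 → $44,440; Meridian Annex 7,676.15 → $7,680; Ashcroft Pavilion 37,398.92 → $37,400.
Rounding difference −$10 on remainder applied to Garrison Plaza.
Totals: North Greenway $5,570 + $14,490 = $20,060; Harbor Terminal $5,570 + $11,100 = $16,670; Riverside Bridge $5,570 + $36,980 = $42,550; Garrison Plaza $5,570 + $44,430 = $50,000; Meridian Annex $5,570 + $7,680 = $13,250; Ashcroft Pavilion $5,570 + $37,400 = $42,970.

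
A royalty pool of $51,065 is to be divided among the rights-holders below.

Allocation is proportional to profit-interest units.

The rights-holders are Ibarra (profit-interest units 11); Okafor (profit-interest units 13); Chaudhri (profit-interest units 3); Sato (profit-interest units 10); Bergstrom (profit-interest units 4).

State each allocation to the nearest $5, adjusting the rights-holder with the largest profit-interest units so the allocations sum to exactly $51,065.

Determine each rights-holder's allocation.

Ibarra: $13,700 | Okafor: $16,195 | Chaudhri: $3,735 | Sato: $12,455 | Bergstrom: $4,980

Sum of profit-interest units: 41.
Raw shares: Ibarra 11/41 × $51,065 = 13,700.37; Okafor 13/41 × $51,065 = 16,191.34; Chaudhri 3/41 × $51,065 = 3,736.46; Sato 10/41 × $51,065 = 12,454.88; Bergstrom 4/41 × $51,065 = 4,981.95.
Rounded to nearest $5: Ibarra $13,700; Okafor $16,190; Chaudhri $3,735; Sato $12,455; Bergstrom $4,980. Sum = $51,060.
Difference $51,065 − $51,060 = +$5 applied to largest profit-interest units (Okafor): Okafor becomes $16,195.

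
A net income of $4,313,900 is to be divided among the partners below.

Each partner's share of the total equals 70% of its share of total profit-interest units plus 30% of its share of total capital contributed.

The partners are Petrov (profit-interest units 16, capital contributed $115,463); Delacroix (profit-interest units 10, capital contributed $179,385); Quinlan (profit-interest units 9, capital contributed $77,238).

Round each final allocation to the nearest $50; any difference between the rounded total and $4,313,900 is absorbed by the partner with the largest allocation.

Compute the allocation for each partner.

Profit-interest units total 35; capital contributed total 372,086.
Combined weights (70% profit-interest units + 30% capital contributed): Petrov 0.4131; Delacroix 0.3446; Quinlan 0.2423.
Raw shares: Petrov 1,782,045.35; Delacroix 1,486,707.49; Quinlan 1,045,147.16.
At nearest $50: Petrov $1,782,050; Delacroix $1,486,700; Quinlan $1,045,150. Sum = $4,313,900.
Sum already equals the total — no adjustment.

Petrov: $1,782,050 | Delacroix: $1,486,700 | Quinlan: $1,045,150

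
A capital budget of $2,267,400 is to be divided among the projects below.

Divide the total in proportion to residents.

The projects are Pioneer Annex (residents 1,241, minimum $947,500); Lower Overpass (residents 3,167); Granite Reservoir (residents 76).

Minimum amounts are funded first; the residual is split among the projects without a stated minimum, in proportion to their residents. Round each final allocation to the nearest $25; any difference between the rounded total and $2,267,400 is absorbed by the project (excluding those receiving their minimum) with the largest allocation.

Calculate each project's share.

Pioneer Annex: $947,500 | Lower Overpass: $1,288,975 | Granite Reservoir: $30,925

Fund the minimums — Pioneer Annex $947,500. Remaining pool $1,319,900.
Remaining pool split over remaining residents 3,243: Lower Overpass 1,288,968.02 → $1,288,975; Granite Reservoir 30,931.98 → $30,925.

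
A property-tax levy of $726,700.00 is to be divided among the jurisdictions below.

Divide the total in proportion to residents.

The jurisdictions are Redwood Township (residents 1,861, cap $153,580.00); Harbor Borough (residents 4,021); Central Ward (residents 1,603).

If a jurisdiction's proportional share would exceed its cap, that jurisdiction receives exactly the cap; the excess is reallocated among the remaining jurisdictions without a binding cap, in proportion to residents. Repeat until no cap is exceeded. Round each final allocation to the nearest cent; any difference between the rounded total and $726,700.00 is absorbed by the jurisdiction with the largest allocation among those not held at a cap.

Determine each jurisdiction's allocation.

Redwood Township: $153,580.00; Harbor Borough: $409,764.50; Central Ward: $163,355.50

Sum of residents: 7,485.
Proportional shares (ignoring caps): Redwood Township 180,679.8530; Harbor Borough 390,388.8711; Central Ward 155,631.2759.
Capped: Redwood Township ($153,580.00); remaining pool $573,120.00 reallocated over remaining residents 5,624.
Shares after redistribution: Harbor Borough 409,764.49502 → $409,764.50; Central Ward 163,355.50498 → $163,355.50.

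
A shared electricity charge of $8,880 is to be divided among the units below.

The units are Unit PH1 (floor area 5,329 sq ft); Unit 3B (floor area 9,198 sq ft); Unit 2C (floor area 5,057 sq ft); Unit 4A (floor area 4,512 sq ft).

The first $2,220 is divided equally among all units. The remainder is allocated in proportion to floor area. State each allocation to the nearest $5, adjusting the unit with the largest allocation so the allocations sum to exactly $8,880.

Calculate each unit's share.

Unit PH1: $2,030; Unit 3B: $3,095; Unit 2C: $1,955; Unit 4A: $1,800

$2,220 shared equally gives $555 per unit.
Remainder $6,660 by floor area (total 24,096): Unit PH1 1,472.91 → $1,475; Unit 3B 2,542.28 → $2,540; Unit 2C 1,397.73 → $1,400; Unit 4A 1,247.09 → $1,245.
Totals: Unit PH1 $555 + $1,475 = $2,030; Unit 3B $555 + $2,540 = $3,095; Unit 2C $555 + $1,400 = $1,955; Unit 4A $555 + $1,245 = $1,800.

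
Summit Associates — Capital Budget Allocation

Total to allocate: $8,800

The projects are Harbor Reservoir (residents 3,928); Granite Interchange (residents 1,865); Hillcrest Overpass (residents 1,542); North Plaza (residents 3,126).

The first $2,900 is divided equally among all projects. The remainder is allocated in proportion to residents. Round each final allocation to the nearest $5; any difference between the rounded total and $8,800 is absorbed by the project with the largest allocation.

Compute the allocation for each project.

Harbor Reservoir: $2,940 | Granite Interchange: $1,775 | Hillcrest Overpass: $1,595 | North Plaza: $2,490

Equal tier: $2,900 ÷ 4 = $725 apiece.
Remainder $5,900 by residents (total 10,461): Harbor Reservoir 2,215.39 → $2,215; Granite Interchange 1,051.86 → $1,050; Hillcrest Overpass 869.69 → $870; North Plaza 1,763.06 → $1,765.
Totals: Harbor Reservoir $725 + $2,215 = $2,940; Granite Interchange $725 + $1,050 = $1,775; Hillcrest Overpass $725 + $870 = $1,595; North Plaza $725 + $1,765 = $2,490.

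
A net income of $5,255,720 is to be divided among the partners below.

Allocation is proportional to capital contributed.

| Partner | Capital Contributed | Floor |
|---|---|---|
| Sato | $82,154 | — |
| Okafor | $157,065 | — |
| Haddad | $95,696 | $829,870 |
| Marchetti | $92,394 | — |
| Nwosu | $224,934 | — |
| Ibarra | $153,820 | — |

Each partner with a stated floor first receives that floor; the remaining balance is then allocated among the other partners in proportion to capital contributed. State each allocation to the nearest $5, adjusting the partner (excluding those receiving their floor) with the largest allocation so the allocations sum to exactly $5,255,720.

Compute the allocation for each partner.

Fund the minimums — Haddad $829,870. Remaining pool $4,425,850.
Remaining pool split over remaining capital contributed 710,367: Sato 511,849.90 → $511,850; Okafor 978,573.23 → $978,575; Marchetti 575,648.90 → $575,650; Nwosu 1,401,422.28 → $1,401,420; Ibarra 958,355.68 → $958,355.

Sato: $511,850 | Okafor: $978,575 | Haddad: $829,870 | Marchetti: $575,650 | Nwosu: $1,401,420 | Ibarra: $958,355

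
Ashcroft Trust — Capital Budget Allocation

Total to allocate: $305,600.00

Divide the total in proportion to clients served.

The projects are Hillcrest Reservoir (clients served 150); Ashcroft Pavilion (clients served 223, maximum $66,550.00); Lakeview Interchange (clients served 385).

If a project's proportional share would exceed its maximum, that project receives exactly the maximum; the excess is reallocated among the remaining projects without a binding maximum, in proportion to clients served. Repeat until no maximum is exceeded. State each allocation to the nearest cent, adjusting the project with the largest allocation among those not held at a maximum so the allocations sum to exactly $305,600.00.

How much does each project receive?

Clients served total: 758.
Pro-rata shares before constraints: Hillcrest Reservoir 60,474.9340; Ashcroft Pavilion 89,906.0686; Lakeview Interchange 155,218.9974.
Held at cap: Ashcroft Pavilion ($66,550.00); residual $239,050.00 reallocated over remaining clients served 535.
Shares after redistribution: Hillcrest Reservoir 67,023.3645 → $67,023.36; Lakeview Interchange 172,026.6355 → $172,026.64.

Hillcrest Reservoir: $67,023.36 | Ashcroft Pavilion: $66,550.00 | Lakeview Interchange: $172,026.64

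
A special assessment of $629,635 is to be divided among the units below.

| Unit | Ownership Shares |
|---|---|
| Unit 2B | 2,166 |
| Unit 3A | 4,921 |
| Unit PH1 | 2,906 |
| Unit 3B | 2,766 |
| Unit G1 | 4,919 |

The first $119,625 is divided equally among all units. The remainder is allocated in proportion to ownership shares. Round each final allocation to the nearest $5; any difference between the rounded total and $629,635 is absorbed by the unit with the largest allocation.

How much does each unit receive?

$119,625 shared equally gives $23,925 per unit.
Remainder $510,010 by ownership shares (total 17,678): Unit 2B 62,489.06 → $62,490; Unit 3A 141,970.77 → $141,970; Unit PH1 83,838.05 → $83,840; Unit 3B 79,799.05 → $79,800; Unit G1 141,913.07 → $141,915.
Rounding difference −$5 on remainder applied to Unit 3A.
Totals: Unit 2B $23,925 + $62,490 = $86,415; Unit 3A $23,925 + $141,965 = $165,890; Unit PH1 $23,925 + $83,840 = $107,765; Unit 3B $23,925 + $79,800 = $103,725; Unit G1 $23,925 + $141,915 = $165,840.

Unit 2B: $86,415 | Unit 3A: $165,890 | Unit PH1: $107,765 | Unit 3B: $103,725 | Unit G1: $165,840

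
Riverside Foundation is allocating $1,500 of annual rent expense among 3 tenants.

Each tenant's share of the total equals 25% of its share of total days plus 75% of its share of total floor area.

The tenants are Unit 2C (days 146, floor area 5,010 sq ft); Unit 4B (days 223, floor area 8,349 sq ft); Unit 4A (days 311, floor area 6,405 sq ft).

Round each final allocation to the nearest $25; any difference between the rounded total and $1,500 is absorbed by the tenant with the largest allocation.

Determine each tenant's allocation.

Unit 2C: $375 | Unit 4B: $600 | Unit 4A: $525

Days total 680; floor area total 19,764.
Combined weights (25% days + 75% floor area): Unit 2C 0.2438; Unit 4B 0.3988; Unit 4A 0.3574.
Raw shares: Unit 2C 365.69; Unit 4B 598.22; Unit 4A 536.09.
After rounding ($25): Unit 2C $375; Unit 4B $600; Unit 4A $525. Sum = $1,500.
No rounding difference to absorb.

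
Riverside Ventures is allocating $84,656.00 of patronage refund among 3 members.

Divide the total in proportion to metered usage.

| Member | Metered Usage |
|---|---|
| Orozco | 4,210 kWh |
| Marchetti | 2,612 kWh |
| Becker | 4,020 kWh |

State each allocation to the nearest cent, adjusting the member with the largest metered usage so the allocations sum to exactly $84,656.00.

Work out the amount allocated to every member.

Total metered usage = 4,210 + 2,612 + 4,020 = 10,842.
Raw shares: Orozco 32,872.3261; Marchetti 20,394.8969; Becker 31,388.7770.
Rounded to nearest cent: Orozco $32,872.33; Marchetti $20,394.90; Becker $31,388.78. Sum = $84,656.01.
Difference $84,656.00 − $84,656.01 = −$0.01 applied to largest metered usage (Orozco): Orozco becomes $32,872.32.

Orozco: $32,872.32 | Marchetti: $20,394.90 | Becker: $31,388.78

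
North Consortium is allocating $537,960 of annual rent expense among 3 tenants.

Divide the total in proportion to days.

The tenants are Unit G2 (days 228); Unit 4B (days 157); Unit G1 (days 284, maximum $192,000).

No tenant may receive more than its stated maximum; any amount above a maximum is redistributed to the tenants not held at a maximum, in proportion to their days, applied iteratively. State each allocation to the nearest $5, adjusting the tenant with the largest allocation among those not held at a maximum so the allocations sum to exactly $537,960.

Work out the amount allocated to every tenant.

Unit G2: $204,880 | Unit 4B: $141,080 | Unit G1: $192,000

Sum of days: 669.
Proportional shares (ignoring caps): Unit G2 183,340.63; Unit 4B 126,247.71; Unit G1 228,371.66.
Held at cap: Unit G1 ($192,000); residual $345,960 reallocated over remaining days 385.
Redistributed shares: Unit G2 204,880.21 → $204,880; Unit 4B 141,079.79 → $141,080.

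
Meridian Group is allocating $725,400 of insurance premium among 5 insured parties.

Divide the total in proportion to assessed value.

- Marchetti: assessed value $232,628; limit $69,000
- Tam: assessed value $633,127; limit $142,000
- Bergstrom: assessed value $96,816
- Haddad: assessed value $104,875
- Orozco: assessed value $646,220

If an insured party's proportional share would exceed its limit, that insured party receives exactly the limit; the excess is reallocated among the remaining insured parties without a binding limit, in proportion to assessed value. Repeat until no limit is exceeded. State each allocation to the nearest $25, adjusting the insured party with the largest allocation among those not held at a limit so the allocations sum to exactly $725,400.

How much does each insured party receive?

Combined assessed value = 1,713,666.
Unconstrained shares: Marchetti 98,472.14; Tam 268,004.57; Bergstrom 40,982.51; Haddad 44,393.90; Orozco 273,546.88.
Capped: Marchetti ($69,000), Tam ($142,000); balance $514,400 reallocated over remaining assessed value 847,911.
Remaining shares: Bergstrom 58,735.12 → $58,725; Haddad 63,624.25 → $63,625; Orozco 392,040.64 → $392,050.

Marchetti: $69,000; Tam: $142,000; Bergstrom: $58,725; Haddad: $63,625; Orozco: $392,050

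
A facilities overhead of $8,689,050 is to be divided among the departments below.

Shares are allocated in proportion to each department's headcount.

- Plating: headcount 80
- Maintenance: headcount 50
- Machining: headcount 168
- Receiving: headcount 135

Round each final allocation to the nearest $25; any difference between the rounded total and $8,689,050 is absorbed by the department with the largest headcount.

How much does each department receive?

Sum of headcount: 80 + 50 + 168 + 135 = 433.
Unrounded shares: Plating 1,605,367.21; Maintenance 1,003,354.50; Machining 3,371,271.13; Receiving 2,709,057.16.
Rounded to nearest $25: Plating $1,605,375; Maintenance $1,003,350; Machining $3,371,275; Receiving $2,709,050. Sum = $8,689,050.
Sum already equals the total — no adjustment.

Plating: $1,605,375 · Maintenance: $1,003,350 · Machining: $3,371,275 · Receiving: $2,709,050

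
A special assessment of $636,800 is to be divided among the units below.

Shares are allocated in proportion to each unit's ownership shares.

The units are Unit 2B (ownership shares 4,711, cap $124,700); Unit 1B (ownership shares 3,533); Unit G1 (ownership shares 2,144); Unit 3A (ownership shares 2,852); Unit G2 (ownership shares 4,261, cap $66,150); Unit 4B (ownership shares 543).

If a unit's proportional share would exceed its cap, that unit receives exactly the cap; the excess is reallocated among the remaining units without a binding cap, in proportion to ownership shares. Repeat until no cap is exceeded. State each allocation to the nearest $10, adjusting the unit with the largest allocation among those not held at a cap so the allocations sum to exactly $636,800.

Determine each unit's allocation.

Combined ownership shares = 18,044.
Proportional shares (ignoring caps): Unit 2B 166,258.30; Unit 1B 124,684.90; Unit G1 75,664.997; Unit 3A 100,651.39; Unit G2 150,377.12; Unit 4B 19,163.29.
Held at cap: Unit 2B ($124,700), Unit G2 ($66,150); residual $445,950 reallocated over remaining ownership shares 9,072.
Redistributed shares: Unit 1B 173,670.78 → $173,670; Unit G1 105,392.06 → $105,390; Unit 3A 140,195.04 → $140,200; Unit 4B 26,692.11 → $26,690.

Unit 2B: $124,700 | Unit 1B: $173,670 | Unit G1: $105,390 | Unit 3A: $140,200 | Unit G2: $66,150 | Unit 4B: $26,690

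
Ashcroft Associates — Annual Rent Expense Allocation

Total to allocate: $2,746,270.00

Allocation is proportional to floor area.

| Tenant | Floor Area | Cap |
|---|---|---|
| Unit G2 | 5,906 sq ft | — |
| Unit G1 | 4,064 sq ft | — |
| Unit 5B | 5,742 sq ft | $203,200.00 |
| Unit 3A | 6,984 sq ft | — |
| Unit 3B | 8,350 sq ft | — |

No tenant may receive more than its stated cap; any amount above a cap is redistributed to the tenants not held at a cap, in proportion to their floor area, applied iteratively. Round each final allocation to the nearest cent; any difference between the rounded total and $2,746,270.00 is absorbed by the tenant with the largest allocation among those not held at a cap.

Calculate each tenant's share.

Combined floor area = 31,046.
Unconstrained shares: Unit G2 522,433.5058; Unit G1 359,493.6958; Unit 5B 507,926.3783; Unit 3A 617,791.3316; Unit 3B 738,625.0886.
Held at cap: Unit 5B ($203,200.00); residual $2,543,070.00 reallocated over remaining floor area 25,304.
Remaining shares: Unit G2 593,557.2012 → $593,557.20; Unit G1 408,434.8909 → $408,434.89; Unit 3A 701,896.9681 → $701,896.97; Unit 3B 839,180.9398 → $839,180.94.

Unit G2: $593,557.20; Unit G1: $408,434.89; Unit 5B: $203,200.00; Unit 3A: $701,896.97; Unit 3B: $839,180.94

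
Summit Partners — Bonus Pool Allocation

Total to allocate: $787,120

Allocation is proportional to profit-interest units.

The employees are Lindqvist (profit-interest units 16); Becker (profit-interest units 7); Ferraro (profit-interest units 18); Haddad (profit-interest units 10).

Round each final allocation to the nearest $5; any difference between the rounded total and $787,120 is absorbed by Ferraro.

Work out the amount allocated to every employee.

Profit-interest units total: 51.
Unrounded shares: Lindqvist 16/51 × $787,120 = 246,939.61; Becker 7/51 × $787,120 = 108,036.08; Ferraro 18/51 × $787,120 = 277,807.06; Haddad 10/51 × $787,120 = 154,337.25.
Rounded to nearest $5: Lindqvist $246,940; Becker $108,035; Ferraro $277,805; Haddad $154,335. Sum = $787,115.
Difference $787,120 − $787,115 = +$5 applied to Ferraro: Ferraro becomes $277,810.

Lindqvist: $246,940 | Becker: $108,035 | Ferraro: $277,810 | Haddad: $154,335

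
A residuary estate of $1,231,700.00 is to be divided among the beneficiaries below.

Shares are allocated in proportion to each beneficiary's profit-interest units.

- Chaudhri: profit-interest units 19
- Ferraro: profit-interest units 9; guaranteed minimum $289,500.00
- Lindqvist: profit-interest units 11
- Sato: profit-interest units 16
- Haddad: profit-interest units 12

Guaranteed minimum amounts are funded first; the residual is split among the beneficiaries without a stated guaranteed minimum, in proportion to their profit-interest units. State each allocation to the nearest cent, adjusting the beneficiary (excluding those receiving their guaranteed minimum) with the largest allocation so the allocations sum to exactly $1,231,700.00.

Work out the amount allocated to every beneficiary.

Minimums first: Ferraro $289,500.00. Balance $942,200.00.
Balance split over remaining profit-interest units 58: Chaudhri 308,651.7241 → $308,651.72; Lindqvist 178,693.1034 → $178,693.10; Sato 259,917.2414 → $259,917.24; Haddad 194,937.9310 → $194,937.93.
Rounding difference +$0.01 applied to Chaudhri → $308,651.73.

Chaudhri: $308,651.73 · Ferraro: $289,500.00 · Lindqvist: $178,693.10 · Sato: $259,917.24 · Haddad: $194,937.93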